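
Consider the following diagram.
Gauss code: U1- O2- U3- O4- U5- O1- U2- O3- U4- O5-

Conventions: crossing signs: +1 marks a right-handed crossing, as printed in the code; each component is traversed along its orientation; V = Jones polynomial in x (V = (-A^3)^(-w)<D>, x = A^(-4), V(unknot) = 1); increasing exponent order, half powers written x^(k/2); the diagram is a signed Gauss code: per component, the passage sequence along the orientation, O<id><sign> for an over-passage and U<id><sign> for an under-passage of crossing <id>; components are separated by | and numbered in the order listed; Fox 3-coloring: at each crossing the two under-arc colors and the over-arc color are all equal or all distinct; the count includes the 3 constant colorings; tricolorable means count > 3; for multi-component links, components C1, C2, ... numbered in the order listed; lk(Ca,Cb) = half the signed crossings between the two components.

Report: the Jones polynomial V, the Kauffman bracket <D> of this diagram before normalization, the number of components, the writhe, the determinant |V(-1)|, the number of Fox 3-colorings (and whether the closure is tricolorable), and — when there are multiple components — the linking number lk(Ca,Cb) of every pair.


Jones polynomial: V(x) = -x^-7 + x^-6 - x^-5 + x^-4 + x^-2
<D> = -A^-7 - A + A^5 - A^9 + A^13; writhe -5
components 1, writhe -5 (5 crossings)
3-colorings: 3 of 3^5, det 5 — not tricolorable
note: w = -5 shifts under R1 moves; the (-A^3)^(5) factor cancels that in V


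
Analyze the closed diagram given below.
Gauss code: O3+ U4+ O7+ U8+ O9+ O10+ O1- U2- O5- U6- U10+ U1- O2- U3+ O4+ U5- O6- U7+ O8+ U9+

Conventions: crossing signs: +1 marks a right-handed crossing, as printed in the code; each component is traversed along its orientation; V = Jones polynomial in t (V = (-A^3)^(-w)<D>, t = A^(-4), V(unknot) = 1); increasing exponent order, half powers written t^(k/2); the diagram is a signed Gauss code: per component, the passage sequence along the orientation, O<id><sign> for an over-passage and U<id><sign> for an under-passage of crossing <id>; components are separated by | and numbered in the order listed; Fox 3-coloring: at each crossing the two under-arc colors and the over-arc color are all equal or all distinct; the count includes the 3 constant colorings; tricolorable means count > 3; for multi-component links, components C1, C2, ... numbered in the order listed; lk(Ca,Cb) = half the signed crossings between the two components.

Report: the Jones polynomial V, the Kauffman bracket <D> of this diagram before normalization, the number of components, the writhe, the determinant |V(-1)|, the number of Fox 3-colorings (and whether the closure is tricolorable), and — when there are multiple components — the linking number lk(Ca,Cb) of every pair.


V = -t^-2 + 2t^-1 - 3 + 5t - 4t^2 + 5t^3 - 4t^4 + 2t^5 - t^6
<D> = -A^-18 + 2A^-14 - 4A^-10 + 5A^-6 - 4A^-2 + 5A^2 - 3A^6 + 2A^10 - A^14 (w = +2)
1 component over 10 crossings, w = +2
9 Fox colorings among 3^10, |V(-1)| = 27: tricolorable
why: det 27 = |V(-1)|; divisible by 3, so tricolorable


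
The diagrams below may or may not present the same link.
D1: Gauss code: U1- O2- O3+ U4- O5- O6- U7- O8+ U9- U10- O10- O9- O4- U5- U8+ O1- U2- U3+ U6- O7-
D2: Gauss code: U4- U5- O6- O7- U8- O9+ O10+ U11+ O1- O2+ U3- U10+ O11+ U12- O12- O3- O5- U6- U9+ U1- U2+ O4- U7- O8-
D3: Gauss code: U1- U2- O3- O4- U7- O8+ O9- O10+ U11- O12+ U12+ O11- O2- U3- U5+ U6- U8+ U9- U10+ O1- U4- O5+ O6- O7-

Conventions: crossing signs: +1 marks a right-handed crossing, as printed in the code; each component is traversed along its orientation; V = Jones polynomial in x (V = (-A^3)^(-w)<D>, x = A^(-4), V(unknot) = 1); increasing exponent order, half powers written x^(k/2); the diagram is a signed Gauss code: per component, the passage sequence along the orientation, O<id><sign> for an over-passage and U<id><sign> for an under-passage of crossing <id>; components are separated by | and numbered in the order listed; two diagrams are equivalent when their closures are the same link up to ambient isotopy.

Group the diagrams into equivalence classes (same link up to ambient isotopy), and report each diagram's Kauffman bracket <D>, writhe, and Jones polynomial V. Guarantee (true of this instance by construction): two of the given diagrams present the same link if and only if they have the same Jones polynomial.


grouping into links: {D1, D2, D3}
V(D1) = -x^-6 + x^-5 - x^-4 + 2x^-3 - x^-2 + x^-1  (w -6, c 10, <D> = A^-14 - A^-10 + 2A^-6 - A^-2 + A^2 - A^6)
V(D2) = -x^-6 + x^-5 - x^-4 + 2x^-3 - x^-2 + x^-1  (w -4, c 12, <D> = A^-8 - A^-4 + 2 - A^4 + A^8 - A^12)
V(D3) = -x^-6 + x^-5 - x^-4 + 2x^-3 - x^-2 + x^-1  [12 crossings, <D> = A^-8 - A^-4 + 2 - A^4 + A^8 - A^12, w = -4]
why: all 3 diagrams share one V(x), hence one class


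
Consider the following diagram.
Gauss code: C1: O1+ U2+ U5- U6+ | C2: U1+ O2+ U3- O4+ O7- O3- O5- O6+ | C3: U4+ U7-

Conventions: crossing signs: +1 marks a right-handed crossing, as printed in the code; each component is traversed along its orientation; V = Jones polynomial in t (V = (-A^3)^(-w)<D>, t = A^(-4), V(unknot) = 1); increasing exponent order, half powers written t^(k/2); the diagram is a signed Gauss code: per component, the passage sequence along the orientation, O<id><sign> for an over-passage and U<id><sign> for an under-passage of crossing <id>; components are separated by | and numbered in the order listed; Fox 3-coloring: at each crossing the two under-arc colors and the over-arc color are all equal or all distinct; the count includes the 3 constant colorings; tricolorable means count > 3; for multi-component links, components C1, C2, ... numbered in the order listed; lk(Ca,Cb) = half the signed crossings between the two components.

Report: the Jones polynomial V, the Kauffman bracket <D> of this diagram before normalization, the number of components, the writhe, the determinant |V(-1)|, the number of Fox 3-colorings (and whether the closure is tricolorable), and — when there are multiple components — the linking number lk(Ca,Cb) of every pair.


V = 1 + t + t^2 + t^3
<D> = -A^-9 - A^-5 - A^-1 - A^3 (w = +1)
3 components over 7 crossings, w = +1
lk(C1,C2): +1
lk(C1,C3) = 0
linking number lk(C2,C3) = 0
9 Fox colorings among 3^7, |V(-1)| = 0: tricolorable
why: the 3 component pairs carry total linking +1


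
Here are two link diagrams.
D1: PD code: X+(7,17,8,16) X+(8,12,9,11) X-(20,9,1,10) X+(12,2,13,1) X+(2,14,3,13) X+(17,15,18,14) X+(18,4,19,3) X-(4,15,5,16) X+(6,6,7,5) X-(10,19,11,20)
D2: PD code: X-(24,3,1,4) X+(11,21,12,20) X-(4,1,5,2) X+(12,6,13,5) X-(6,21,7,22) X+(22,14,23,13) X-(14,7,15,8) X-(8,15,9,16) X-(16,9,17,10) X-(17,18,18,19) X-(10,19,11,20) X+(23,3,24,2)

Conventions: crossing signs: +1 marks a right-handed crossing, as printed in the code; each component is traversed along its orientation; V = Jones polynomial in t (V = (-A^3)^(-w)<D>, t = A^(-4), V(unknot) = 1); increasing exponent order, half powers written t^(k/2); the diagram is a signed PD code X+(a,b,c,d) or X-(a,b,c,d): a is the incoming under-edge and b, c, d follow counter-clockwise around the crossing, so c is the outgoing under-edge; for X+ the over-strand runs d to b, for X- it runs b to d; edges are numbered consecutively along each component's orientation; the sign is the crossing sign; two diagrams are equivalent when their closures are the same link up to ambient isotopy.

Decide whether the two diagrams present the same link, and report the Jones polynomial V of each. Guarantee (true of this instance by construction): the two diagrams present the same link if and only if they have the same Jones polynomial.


equivalent: no
D1 (bracket A^-8 - 2A^-4 + 2 - 2A^4 + 2A^8 - A^12 + A^16; 10 crossings at w = +4): V = t^-1 - 1 + 2t - 2t^2 + 2t^3 - 2t^4 + t^5
V(D2) = t^-5 - 2t^-4 + 2t^-3 - 2t^-2 + 2t^-1 - 1 + t  [12 crossings, <D> = A^-16 - A^-12 + 2A^-8 - 2A^-4 + 2 - 2A^4 + A^8, w = -4]
observation: V(t) takes 2 values over 2 diagrams, fixing the grouping


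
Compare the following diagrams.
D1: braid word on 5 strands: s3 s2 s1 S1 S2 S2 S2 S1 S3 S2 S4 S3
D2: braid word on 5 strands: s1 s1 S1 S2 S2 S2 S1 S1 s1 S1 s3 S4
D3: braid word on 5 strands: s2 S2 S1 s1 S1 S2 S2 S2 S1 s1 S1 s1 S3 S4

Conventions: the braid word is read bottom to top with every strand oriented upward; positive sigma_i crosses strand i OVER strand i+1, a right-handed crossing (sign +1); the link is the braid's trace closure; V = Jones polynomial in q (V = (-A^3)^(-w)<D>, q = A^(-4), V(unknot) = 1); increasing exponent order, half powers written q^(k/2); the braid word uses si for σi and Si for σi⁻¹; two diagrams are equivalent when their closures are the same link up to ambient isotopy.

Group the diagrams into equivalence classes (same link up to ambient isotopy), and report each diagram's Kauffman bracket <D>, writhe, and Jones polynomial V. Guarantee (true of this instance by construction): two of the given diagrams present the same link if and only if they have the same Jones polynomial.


grouping into links: {D1, D2, D3}
V(D1) = -q^-4 + q^-3 + q^-1  (w -6, c 12, <D> = A^-14 + A^-6 - A^-2)
V(D2) = -q^-4 + q^-3 + q^-1  [12 crossings, <D> = A^-8 + 1 - A^4, w = -4]
V(D3) = -q^-4 + q^-3 + q^-1  [14 crossings, <D> = A^-14 + A^-6 - A^-2, w = -6]
why: one V(q) for all 3 diagrams — one class (guaranteed)


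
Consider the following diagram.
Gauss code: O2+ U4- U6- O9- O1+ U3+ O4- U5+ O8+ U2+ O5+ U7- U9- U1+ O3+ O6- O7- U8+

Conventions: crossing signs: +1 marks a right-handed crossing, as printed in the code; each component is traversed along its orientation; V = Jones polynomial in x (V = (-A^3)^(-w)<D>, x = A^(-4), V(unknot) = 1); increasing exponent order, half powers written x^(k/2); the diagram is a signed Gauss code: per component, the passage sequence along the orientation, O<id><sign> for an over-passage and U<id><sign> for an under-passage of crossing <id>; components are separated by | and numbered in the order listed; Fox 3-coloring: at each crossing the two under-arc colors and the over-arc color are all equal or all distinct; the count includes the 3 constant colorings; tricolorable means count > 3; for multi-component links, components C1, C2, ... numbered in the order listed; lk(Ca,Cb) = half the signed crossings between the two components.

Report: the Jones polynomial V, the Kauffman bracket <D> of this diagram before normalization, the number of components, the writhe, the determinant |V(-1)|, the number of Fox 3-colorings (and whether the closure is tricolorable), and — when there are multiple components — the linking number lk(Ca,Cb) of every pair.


V = x + x^3 - x^4
<D> = A^-13 - A^-9 - A^-1 (w = +1)
1 component over 9 crossings, w = +1
9 Fox colorings among 3^9, |V(-1)| = 3: tricolorable
why: w = +1 shifts under R1 moves; the (-A^3)^(-1) factor cancels that in V


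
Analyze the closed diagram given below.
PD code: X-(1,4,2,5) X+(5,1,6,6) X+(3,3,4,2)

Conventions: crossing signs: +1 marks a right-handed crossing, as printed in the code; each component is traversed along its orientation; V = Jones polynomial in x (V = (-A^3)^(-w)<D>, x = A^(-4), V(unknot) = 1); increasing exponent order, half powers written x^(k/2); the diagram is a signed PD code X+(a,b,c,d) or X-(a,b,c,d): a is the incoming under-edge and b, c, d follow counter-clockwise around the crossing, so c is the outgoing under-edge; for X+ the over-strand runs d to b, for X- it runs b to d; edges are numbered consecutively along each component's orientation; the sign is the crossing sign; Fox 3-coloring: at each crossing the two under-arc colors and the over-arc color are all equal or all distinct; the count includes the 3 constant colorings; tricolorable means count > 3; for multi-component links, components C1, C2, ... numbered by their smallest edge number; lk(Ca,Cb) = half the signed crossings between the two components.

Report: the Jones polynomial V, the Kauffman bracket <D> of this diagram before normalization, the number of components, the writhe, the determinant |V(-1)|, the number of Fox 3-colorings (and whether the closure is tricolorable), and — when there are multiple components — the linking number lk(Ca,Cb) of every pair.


V(x) = 1
bracket: -A^3, w = +1
1 component, writhe +1, over 3 crossings
det 1, colorings 3 of 3^3 — not tricolorable
observation: w = +1 shifts under R1 moves; the (-A^3)^(-1) factor cancels that in V


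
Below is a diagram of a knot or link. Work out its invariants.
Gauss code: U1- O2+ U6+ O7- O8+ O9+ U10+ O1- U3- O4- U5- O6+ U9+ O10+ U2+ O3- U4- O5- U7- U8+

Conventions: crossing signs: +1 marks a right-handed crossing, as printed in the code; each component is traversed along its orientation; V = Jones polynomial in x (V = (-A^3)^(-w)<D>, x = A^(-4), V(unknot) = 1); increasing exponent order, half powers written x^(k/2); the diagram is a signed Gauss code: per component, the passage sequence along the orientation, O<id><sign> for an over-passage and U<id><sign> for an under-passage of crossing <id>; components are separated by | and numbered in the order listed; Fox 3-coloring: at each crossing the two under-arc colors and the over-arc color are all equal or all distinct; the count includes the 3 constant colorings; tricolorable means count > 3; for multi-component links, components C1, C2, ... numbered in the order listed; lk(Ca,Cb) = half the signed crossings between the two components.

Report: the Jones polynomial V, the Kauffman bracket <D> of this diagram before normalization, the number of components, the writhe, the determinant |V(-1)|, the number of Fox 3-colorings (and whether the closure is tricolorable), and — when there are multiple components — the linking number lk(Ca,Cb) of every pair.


V = x^-4 - 2x^-3 + 3x^-2 - 4x^-1 + 5 - 4x + 3x^2 - 2x^3 + x^4
<D> = A^-16 - 2A^-12 + 3A^-8 - 4A^-4 + 5 - 4A^4 + 3A^8 - 2A^12 + A^16 (w = 0)
1 component over 10 crossings, w = 0
3 Fox colorings among 3^10, |V(-1)| = 25: not tricolorable
why: w = 0 shifts under R1 moves; the (-A^3)^(0) factor cancels that in V


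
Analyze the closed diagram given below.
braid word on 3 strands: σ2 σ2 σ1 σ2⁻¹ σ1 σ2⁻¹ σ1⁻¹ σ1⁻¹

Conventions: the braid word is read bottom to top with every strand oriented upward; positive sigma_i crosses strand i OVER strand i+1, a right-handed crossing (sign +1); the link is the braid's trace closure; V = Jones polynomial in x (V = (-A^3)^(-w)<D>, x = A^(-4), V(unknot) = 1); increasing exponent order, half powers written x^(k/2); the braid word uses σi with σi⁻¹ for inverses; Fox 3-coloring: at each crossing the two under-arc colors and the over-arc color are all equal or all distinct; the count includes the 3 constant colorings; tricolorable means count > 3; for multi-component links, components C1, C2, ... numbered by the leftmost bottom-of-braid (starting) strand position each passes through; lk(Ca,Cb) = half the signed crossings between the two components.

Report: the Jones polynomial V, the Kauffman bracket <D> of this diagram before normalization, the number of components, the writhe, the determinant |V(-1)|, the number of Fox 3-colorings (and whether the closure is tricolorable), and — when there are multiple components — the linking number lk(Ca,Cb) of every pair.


V = -x^-3 + 2x^-2 - 2x^-1 + 3 - 2x + 2x^2 - x^3
<D> = -A^-12 + 2A^-8 - 2A^-4 + 3 - 2A^4 + 2A^8 - A^12 (w = 0)
1 component over 8 crossings, w = 0
3 Fox colorings among 3^8, |V(-1)| = 13: not tricolorable
why: the span of V is 6, forcing >= 6 crossings in any diagram


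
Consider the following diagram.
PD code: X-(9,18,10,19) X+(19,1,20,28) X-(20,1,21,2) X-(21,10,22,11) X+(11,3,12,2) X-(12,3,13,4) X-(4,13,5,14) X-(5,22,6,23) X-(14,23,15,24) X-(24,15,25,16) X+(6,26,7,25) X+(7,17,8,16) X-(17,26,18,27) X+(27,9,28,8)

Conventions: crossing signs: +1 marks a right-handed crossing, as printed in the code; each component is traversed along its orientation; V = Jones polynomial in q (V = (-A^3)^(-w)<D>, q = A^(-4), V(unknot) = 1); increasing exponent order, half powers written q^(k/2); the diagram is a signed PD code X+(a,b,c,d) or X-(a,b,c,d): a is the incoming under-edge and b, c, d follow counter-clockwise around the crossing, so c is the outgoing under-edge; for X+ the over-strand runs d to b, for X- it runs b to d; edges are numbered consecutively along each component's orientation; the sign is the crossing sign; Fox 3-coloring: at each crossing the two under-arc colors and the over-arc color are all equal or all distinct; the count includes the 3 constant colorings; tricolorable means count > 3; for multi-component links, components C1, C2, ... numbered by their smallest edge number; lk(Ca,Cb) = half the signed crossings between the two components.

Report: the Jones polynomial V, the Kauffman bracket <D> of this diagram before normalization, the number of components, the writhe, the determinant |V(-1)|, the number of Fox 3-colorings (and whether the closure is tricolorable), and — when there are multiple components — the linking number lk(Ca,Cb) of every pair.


Jones polynomial: V(q) = -q^-7 + q^-6 - q^-5 + q^-4 + q^-2
<D> = A^-4 + A^4 - A^8 + A^12 - A^16; writhe -4
components 1, writhe -4 (14 crossings)
3-colorings: 3 of 3^14, det 5 — not tricolorable
note: w = -4 shifts under R1 moves; the (-A^3)^(4) factor cancels that in V


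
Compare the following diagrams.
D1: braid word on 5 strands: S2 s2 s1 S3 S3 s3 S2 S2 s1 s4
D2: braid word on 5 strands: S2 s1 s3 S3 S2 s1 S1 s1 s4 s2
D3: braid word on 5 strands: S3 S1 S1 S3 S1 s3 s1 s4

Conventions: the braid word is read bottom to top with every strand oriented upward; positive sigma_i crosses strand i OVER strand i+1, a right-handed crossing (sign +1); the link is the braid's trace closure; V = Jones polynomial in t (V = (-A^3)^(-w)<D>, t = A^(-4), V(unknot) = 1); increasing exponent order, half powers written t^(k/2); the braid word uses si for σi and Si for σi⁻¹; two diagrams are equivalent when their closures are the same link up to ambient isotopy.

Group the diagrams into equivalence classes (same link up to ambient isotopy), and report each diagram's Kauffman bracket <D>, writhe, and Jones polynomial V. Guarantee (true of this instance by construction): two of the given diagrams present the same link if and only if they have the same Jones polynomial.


classes: {D1} | {D2} | {D3}
V(D1) = t^-2 + 2 + t^2  [10 crossings, <D> = A^-8 + 2 + A^8, w = 0]
D2 (bracket A^-6 + A^-2 + A^2 + A^6; 10 crossings at w = +2): V = 1 + t + t^2 + t^3
V(D3) = t^-3 + t^-2 + t^-1 + 1  [8 crossings, <D> = A^-6 + A^-2 + A^2 + A^6, w = -2]
note: 3 classes among 3 diagrams; unequal V(t) rules out equality


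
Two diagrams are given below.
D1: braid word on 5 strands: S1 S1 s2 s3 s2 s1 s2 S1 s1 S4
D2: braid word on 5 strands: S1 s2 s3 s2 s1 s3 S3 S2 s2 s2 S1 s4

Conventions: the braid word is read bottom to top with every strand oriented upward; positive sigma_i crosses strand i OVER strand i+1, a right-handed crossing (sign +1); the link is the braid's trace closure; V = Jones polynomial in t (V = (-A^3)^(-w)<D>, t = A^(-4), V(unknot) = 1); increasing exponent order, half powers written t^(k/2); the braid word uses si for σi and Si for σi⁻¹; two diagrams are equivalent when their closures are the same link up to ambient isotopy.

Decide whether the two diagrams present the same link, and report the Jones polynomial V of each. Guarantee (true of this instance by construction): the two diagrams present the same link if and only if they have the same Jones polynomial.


equivalent: yes
V(D1) = 1  (w +2, c 10, <D> = A^6)
V(D2) = 1  (w +4, c 12, <D> = A^12)
why: Markov moves rewrite D1 (10 crossings) into D2 (12)


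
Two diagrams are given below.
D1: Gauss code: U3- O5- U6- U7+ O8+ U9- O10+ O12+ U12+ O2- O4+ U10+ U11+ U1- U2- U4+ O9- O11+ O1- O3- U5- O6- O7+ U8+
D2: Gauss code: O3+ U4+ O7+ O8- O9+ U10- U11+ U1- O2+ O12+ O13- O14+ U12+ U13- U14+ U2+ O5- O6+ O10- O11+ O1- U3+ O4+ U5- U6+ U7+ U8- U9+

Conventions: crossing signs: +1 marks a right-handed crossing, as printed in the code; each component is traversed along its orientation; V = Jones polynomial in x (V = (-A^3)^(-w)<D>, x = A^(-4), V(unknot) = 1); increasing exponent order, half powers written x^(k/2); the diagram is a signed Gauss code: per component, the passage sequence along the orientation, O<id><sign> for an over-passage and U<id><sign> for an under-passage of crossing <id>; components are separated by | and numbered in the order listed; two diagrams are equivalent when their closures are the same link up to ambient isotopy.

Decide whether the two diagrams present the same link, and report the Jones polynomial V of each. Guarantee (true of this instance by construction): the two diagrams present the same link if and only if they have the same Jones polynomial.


equivalent: no
V(D1) = 1  (w 0, c 12, <D> = 1)
V(D2) = x + x^3 - x^4  [14 crossings, <D> = -A^-4 + 1 + A^8, w = +4]
key observation: V(x) takes 2 values over 2 diagrams, fixing the grouping


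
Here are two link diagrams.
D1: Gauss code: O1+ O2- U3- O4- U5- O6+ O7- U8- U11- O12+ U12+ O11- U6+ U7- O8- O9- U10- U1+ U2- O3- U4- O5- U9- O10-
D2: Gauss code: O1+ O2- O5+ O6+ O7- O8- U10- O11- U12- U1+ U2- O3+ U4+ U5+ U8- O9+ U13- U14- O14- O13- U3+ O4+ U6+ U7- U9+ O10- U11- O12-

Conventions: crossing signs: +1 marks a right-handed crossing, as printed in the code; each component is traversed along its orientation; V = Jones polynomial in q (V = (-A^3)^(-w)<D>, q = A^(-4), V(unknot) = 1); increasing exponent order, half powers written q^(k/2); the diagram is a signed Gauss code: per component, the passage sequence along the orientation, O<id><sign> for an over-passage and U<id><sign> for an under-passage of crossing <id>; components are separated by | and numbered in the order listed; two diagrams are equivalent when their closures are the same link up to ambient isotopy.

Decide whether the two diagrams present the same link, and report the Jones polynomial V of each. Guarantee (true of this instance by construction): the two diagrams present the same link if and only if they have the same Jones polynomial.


equivalent: no
D1 (bracket A^-10 + A^-2 - A^2 + A^6 - A^10; 12 crossings at w = -6): V = -q^-7 + q^-6 - q^-5 + q^-4 + q^-2
V(D2) = -q^-3 + q^-2 - q^-1 + 3 - q + q^2 - q^3  (w -2, c 14, <D> = -A^-18 + A^-14 - A^-10 + 3A^-6 - A^-2 + A^2 - A^6)
key observation: 2 classes among 2 diagrams; unequal V(q) rules out equality


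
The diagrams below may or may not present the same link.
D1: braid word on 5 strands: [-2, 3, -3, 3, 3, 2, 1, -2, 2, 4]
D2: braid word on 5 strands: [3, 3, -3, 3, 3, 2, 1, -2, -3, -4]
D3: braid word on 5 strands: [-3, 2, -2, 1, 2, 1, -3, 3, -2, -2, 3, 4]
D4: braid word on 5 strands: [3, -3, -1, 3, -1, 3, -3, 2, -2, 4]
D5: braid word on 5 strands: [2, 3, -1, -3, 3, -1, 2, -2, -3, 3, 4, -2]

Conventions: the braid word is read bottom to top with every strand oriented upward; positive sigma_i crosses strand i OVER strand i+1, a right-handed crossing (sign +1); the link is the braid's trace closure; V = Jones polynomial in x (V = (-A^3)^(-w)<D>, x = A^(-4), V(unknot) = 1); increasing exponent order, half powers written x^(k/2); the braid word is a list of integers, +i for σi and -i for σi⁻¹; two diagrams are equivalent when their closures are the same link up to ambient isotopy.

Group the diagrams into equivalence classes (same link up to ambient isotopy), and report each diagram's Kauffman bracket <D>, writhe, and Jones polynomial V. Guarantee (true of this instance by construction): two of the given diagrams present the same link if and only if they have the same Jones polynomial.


equivalence classes: {D1, D2} | {D3} | {D4, D5}
D1 (bracket 1 + A^4 + A^8 + A^12; 10 crossings at w = +4): V = 1 + x + x^2 + x^3
V(D2) = 1 + x + x^2 + x^3  [10 crossings, <D> = A^-6 + A^-2 + A^2 + A^6, w = +2]
V(D3) = x^-1 + 2 + x  (w +2, c 12, <D> = A^2 + 2A^6 + A^10)
D4 (bracket 1 + A^4 + A^8 + A^12; 10 crossings at w = 0): V = x^-3 + x^-2 + x^-1 + 1
V(D5) = x^-3 + x^-2 + x^-1 + 1  [12 crossings, <D> = 1 + A^4 + A^8 + A^12, w = 0]
observation: comparing 5 Jones polynomials yields 3 groups


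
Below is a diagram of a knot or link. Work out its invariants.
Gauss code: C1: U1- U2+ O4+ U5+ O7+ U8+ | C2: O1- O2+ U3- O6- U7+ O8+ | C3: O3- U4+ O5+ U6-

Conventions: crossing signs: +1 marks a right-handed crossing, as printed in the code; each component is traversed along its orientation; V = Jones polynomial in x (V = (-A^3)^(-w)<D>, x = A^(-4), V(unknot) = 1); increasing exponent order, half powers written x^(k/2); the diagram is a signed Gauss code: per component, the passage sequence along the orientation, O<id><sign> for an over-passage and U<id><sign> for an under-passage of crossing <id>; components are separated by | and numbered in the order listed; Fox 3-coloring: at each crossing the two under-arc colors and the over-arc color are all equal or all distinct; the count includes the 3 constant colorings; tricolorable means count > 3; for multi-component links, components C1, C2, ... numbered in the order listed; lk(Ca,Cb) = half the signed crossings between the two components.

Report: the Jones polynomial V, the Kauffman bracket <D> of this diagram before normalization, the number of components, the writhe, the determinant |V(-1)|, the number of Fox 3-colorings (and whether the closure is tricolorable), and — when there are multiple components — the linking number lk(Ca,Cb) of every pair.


V = x^-1 - 1 + 3x - x^2 + 3x^3 - 2x^4 + x^5
<D> = A^-14 - 2A^-10 + 3A^-6 - A^-2 + 3A^2 - A^6 + A^10 (w = +2)
3 components over 8 crossings, w = +2
lk(C1,C2): +1
lk(C1,C3) = +1
linking number lk(C2,C3) = -1
9 Fox colorings among 3^8, |V(-1)| = 12: tricolorable
why: span 6 respects span(V) <= c + mu - 1 = 10 for this 3-component diagram


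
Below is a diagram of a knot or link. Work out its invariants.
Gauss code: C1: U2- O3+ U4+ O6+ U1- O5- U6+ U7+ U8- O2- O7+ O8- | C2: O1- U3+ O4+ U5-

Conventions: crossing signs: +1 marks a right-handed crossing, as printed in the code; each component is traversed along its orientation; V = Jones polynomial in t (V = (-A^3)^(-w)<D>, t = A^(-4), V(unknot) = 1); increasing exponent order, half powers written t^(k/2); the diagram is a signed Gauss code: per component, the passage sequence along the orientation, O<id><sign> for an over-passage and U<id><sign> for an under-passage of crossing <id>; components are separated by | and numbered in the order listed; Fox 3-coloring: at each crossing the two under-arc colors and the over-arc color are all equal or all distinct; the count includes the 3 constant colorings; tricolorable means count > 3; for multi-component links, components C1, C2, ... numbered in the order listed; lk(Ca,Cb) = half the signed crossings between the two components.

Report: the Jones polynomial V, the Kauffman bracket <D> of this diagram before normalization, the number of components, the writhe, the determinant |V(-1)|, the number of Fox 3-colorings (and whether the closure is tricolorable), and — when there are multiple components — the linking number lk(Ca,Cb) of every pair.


Jones polynomial: V(t) = -t^(-3/2) + t^(-1/2) - 2t^(1/2) + t^(3/2) - 2t^(5/2) + t^(7/2)
<D> = A^-14 - 2A^-10 + A^-6 - 2A^-2 + A^2 - A^6; writhe 0
components 2, writhe 0 (8 crossings)
linking number lk(C1,C2) = 0
3-colorings: 3 of 3^8, det 8 — not tricolorable
note: w = 0 (over 8 crossings) is diagram-only; (-A^3)^(0) removes it from V


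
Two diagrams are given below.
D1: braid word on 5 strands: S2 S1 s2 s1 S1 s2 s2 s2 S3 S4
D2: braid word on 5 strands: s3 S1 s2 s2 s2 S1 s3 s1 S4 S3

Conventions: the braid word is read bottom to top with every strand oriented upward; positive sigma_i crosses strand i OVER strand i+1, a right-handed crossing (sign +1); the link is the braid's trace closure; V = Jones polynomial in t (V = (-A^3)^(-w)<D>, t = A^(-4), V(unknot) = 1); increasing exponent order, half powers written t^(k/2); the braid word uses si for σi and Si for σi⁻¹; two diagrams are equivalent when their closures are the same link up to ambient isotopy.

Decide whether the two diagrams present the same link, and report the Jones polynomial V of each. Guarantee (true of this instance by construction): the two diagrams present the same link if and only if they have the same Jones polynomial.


equivalent: yes
V(D1) = t + t^3 - t^4  (w 0, c 10, <D> = -A^-16 + A^-12 + A^-4)
D2 (bracket -A^-10 + A^-6 + A^2; 10 crossings at w = +2): V = t + t^3 - t^4
why: one V(t) for all 2 diagrams — one class (guaranteed)


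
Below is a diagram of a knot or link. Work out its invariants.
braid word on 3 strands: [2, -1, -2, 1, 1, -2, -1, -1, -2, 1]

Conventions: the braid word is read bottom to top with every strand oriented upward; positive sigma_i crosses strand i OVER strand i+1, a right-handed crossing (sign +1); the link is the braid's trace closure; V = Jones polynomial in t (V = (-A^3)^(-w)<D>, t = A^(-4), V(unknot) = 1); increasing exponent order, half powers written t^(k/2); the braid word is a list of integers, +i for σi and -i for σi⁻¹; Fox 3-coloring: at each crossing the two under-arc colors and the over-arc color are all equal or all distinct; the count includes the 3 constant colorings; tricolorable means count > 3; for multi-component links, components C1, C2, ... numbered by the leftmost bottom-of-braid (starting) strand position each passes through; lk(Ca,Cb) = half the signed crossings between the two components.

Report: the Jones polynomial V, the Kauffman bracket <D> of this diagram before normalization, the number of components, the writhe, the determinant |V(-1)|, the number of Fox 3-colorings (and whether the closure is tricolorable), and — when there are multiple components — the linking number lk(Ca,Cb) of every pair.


Jones polynomial: V(t) = -t^-5 + t^-4 - t^-3 + 2t^-2 - t^-1 + 2 - t
<D> = -A^-10 + 2A^-6 - A^-2 + 2A^2 - A^6 + A^10 - A^14; writhe -2
components 1, writhe -2 (10 crossings)
3-colorings: 9 of 3^10, det 9 — tricolorable
note: V spans 6 powers of t: at least 6 crossings in any diagram


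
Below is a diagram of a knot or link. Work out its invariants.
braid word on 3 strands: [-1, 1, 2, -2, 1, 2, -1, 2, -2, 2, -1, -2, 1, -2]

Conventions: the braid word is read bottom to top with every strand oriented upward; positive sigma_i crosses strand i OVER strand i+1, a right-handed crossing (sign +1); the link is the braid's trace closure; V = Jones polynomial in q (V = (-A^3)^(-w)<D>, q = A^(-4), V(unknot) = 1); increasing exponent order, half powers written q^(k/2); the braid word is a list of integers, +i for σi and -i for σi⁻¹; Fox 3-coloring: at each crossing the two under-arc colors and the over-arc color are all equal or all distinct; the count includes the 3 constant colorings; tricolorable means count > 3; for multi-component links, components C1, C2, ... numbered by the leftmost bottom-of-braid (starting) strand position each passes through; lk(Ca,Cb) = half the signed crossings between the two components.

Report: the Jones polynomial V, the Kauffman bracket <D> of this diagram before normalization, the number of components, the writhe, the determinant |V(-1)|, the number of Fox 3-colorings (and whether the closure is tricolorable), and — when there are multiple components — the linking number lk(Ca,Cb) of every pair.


V(q) = -q^-3 + q^-2 - q^-1 + 3 - q + q^2 - q^3
bracket: -A^-12 + A^-8 - A^-4 + 3 - A^4 + A^8 - A^12, w = 0
1 component, writhe 0, over 14 crossings
det 9, colorings 27 of 3^14 — tricolorable
observation: inverse pairs cancel, leaving σ1 σ2 σ1⁻¹ σ2 σ1⁻¹ σ2⁻¹ σ1 σ2⁻¹


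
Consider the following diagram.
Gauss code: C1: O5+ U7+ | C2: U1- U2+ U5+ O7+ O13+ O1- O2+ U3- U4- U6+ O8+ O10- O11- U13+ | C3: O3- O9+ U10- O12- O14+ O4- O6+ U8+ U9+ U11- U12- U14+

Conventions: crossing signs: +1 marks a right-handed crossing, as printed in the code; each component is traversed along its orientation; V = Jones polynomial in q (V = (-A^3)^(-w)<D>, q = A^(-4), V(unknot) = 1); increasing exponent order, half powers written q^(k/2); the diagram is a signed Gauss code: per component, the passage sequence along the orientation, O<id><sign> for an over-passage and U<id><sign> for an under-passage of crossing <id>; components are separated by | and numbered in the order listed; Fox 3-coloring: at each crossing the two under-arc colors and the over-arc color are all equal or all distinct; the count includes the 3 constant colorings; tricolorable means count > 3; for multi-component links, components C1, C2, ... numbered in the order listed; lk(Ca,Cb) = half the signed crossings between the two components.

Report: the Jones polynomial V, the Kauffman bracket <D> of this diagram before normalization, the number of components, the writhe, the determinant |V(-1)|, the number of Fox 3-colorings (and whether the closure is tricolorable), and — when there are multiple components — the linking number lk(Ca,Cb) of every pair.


V(q) = q^-2 + 2 + q^2
bracket: A^-2 + 2A^6 + A^14, w = +2
3 components, writhe +2, over 14 crossings
lk(C1,C2) = +1
linking number lk(C1,C3) = 0
lk(C2,C3): -1
det 4, colorings 3 of 3^14 — not tricolorable
observation: summing lk over 3 pairs gives 0


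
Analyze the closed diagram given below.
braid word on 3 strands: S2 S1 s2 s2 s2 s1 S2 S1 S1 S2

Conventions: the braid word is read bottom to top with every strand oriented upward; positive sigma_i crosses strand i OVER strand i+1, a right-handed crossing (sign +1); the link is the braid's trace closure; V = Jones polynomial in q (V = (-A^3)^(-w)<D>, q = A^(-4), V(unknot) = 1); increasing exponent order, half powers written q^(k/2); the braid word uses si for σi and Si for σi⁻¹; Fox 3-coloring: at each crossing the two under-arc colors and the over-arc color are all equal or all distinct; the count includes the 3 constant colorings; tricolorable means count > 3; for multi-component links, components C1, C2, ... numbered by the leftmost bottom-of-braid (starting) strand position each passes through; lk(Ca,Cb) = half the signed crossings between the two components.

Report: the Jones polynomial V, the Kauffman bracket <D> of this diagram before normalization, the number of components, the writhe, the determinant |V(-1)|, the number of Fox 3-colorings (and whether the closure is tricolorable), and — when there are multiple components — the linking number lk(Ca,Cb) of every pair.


Jones polynomial: V(q) = -q^-5 + q^-4 - q^-3 + 2q^-2 - q^-1 + 2 - q
<D> = -A^-10 + 2A^-6 - A^-2 + 2A^2 - A^6 + A^10 - A^14; writhe -2
components 1, writhe -2 (10 crossings)
3-colorings: 9 of 3^10, det 9 — tricolorable
note: V spans 6 powers of q: at least 6 crossings in any diagram


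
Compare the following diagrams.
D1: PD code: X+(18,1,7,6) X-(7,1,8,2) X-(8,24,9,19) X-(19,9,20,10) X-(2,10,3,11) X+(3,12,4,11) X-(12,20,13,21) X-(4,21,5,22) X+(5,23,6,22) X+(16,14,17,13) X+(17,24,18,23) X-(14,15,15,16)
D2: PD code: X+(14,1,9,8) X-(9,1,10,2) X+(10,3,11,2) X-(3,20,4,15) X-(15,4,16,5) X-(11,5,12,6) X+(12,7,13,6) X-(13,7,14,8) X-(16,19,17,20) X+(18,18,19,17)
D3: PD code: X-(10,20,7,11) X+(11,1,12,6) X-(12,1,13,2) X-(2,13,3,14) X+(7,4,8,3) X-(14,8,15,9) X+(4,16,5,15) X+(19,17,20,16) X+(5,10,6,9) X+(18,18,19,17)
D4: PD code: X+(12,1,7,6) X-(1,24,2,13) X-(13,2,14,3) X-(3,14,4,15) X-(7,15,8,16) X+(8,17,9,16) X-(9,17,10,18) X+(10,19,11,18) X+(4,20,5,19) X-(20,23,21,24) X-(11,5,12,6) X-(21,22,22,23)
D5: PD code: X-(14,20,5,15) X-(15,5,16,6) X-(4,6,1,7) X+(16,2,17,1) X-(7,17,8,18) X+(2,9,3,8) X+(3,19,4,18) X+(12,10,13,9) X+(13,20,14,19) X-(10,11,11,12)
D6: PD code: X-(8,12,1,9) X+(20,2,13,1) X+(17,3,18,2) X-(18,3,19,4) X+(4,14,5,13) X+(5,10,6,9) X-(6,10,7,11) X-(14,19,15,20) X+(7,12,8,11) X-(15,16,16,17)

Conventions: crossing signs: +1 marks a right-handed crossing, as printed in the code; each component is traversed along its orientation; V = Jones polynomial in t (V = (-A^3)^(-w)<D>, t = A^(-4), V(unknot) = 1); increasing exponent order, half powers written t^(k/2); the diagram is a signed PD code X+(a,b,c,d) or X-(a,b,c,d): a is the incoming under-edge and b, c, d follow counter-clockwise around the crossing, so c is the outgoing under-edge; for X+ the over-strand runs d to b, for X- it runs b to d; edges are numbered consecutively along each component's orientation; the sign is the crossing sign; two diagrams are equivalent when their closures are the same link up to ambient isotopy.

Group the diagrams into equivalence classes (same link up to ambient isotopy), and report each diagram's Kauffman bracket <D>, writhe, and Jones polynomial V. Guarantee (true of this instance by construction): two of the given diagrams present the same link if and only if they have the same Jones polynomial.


classes: {D1, D2, D4} | {D3, D5} | {D6}
V(D1) = t^-3 + t^-2 + t^-1 + 1  [12 crossings, <D> = A^-6 + A^-2 + A^2 + A^6, w = -2]
D2 (bracket A^-6 + A^-2 + A^2 + A^6; 10 crossings at w = -2): V = t^-3 + t^-2 + t^-1 + 1
V(D3) = t^-2 + 2 + t^2  (w +2, c 10, <D> = A^-2 + 2A^6 + A^14)
V(D4) = t^-3 + t^-2 + t^-1 + 1  (w -4, c 12, <D> = A^-12 + A^-8 + A^-4 + 1)
V(D5) = t^-2 + 2 + t^2  [10 crossings, <D> = A^-8 + 2 + A^8, w = 0]
V(D6) = 1 + t + t^2 + t^3  [10 crossings, <D> = A^-12 + A^-8 + A^-4 + 1, w = 0]
note: V(t) takes 3 values over 6 diagrams, fixing the grouping


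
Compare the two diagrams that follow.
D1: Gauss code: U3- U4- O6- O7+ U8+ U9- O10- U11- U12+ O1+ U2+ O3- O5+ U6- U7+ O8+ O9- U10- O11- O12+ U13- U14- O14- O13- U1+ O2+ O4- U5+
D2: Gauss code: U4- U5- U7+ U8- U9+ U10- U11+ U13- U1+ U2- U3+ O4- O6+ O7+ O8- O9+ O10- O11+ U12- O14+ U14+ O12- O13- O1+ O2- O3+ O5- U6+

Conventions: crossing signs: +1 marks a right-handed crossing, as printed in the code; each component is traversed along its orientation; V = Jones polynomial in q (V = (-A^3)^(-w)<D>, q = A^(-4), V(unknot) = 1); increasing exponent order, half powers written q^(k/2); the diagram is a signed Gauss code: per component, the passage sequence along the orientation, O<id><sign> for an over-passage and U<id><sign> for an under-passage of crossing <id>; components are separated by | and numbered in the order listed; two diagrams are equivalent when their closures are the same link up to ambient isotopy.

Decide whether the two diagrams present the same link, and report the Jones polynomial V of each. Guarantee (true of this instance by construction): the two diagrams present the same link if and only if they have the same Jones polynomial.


equivalent: yes
V(D1) = 1  (w -2, c 14, <D> = A^-6)
V(D2) = 1  (w 0, c 14, <D> = 1)
why: Reidemeister moves carry D1 (14 crossings) to D2 (14)


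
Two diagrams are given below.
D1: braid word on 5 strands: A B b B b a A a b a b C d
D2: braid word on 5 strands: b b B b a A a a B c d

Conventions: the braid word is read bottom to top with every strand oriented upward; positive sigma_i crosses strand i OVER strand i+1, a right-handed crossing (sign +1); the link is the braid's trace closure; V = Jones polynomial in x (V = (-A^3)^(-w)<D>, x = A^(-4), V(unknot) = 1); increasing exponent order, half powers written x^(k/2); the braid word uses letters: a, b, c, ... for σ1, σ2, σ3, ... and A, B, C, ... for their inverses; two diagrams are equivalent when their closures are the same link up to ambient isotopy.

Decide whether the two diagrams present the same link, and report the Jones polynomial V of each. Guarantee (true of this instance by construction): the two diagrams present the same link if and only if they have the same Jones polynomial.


equivalent: yes
V(D1) = -x^(1/2) - x^(5/2)  (w +3, c 13, <D> = A^-1 + A^7)
V(D2) = -x^(1/2) - x^(5/2)  (w +5, c 11, <D> = A^5 + A^13)
why: one V(x) for all 2 diagrams — one class (guaranteed)


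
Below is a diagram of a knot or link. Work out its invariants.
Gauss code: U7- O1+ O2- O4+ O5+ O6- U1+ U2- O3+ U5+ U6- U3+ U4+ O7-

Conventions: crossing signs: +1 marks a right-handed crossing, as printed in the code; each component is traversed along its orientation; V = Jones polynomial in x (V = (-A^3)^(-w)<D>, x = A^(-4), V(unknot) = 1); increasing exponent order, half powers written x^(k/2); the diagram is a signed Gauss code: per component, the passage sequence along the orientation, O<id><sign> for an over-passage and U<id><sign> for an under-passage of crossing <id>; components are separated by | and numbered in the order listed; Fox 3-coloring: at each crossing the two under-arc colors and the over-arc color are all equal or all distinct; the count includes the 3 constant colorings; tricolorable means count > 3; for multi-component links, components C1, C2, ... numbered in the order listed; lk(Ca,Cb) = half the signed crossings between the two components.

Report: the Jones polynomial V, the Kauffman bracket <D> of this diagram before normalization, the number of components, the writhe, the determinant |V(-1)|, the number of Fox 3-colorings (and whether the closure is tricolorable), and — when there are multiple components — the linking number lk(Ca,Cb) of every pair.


V(x) = 1
bracket: -A^3, w = +1
1 component, writhe +1, over 7 crossings
det 1, colorings 3 of 3^7 — not tricolorable
observation: |V(-1)| = 1: so not tricolorable, since 3 does not divide 1
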